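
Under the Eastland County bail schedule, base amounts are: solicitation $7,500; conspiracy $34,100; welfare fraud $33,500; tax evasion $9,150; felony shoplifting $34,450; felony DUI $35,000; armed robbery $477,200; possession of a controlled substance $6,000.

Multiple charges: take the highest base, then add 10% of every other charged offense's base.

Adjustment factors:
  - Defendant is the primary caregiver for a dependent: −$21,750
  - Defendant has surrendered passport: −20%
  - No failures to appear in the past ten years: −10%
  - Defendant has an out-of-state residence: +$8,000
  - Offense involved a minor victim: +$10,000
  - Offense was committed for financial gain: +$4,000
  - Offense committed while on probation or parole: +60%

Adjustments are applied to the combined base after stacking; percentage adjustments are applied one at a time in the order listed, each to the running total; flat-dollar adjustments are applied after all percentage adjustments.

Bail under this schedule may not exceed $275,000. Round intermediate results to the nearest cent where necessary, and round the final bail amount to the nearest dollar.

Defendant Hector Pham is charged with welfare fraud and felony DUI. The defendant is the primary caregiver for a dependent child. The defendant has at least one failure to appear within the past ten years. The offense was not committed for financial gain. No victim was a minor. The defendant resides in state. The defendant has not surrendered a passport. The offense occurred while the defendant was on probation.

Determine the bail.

$39,610

Base amounts from the schedule: welfare fraud $33,500; felony DUI $35,000.
Stacking rule: highest base plus 10% of each additional charge. Highest is felony DUI at $35,000. Additional: $33,500 × 10% = $3,350. Combined base = $35,000 + $3,350 = $38,350.
Offense committed while on probation or parole (+60%): $38,350 × 1.6 = $61,360.
Defendant is the primary caregiver for a dependent (−$21,750 flat): $61,360 − $21,750 = $39,610.
$39,610 is within the $275,000 maximum.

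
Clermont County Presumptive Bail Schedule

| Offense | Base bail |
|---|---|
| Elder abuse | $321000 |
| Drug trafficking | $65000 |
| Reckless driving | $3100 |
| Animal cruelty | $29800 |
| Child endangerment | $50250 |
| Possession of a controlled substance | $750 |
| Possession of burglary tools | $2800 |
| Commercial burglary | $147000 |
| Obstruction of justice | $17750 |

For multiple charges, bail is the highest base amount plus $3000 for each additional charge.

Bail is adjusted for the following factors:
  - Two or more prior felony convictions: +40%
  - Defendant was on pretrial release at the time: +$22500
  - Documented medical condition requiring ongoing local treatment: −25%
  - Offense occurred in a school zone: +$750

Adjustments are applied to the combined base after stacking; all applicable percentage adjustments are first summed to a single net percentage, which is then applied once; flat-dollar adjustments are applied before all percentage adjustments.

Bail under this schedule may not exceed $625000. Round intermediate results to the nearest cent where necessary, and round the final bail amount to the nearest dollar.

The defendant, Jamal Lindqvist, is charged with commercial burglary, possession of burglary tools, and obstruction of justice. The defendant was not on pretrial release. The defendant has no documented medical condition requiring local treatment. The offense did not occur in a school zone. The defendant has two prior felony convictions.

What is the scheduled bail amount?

Base amounts from the schedule: commercial burglary $147000; possession of burglary tools $2800; obstruction of justice $17750.
Stacking rule: highest base plus $3000 per additional charge. Highest is commercial burglary at $147000; 2 additional charges → +$6000. Combined base = $153000.
Two or more prior felony convictions (+40%): $153000 × 1.4 = $214200.
$214200 is within the $625000 maximum.

$214200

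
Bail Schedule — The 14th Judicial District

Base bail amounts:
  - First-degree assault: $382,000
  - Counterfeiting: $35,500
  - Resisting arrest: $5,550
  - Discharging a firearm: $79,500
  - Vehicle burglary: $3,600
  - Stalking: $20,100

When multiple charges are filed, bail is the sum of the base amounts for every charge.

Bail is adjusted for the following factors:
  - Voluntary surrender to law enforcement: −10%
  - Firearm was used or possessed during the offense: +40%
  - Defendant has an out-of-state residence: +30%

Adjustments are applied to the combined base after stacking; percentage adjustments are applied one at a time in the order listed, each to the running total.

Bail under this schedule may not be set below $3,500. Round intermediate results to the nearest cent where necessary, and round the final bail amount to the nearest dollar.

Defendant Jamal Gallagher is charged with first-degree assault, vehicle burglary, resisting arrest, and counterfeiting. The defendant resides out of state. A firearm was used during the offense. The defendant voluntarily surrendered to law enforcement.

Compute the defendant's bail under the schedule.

Base amounts from the schedule: first-degree assault $382,000; vehicle burglary $3,600; resisting arrest $5,550; counterfeiting $35,500.
Stacking rule: sum of all bases. $382,000 + $3,600 + $5,550 + $35,500 = $426,650.
Voluntary surrender to law enforcement (−10%): $426,650 × 0.9 = $383,985.
Firearm was used or possessed during the offense (+40%): $383,985 × 1.4 = $537,579.
Defendant has an out-of-state residence (+30%): $537,579 × 1.3 = $698,852.70.
$698,852.70 is at or above the $3,500 minimum.
Rounded to the nearest dollar: $698,853.

$698,853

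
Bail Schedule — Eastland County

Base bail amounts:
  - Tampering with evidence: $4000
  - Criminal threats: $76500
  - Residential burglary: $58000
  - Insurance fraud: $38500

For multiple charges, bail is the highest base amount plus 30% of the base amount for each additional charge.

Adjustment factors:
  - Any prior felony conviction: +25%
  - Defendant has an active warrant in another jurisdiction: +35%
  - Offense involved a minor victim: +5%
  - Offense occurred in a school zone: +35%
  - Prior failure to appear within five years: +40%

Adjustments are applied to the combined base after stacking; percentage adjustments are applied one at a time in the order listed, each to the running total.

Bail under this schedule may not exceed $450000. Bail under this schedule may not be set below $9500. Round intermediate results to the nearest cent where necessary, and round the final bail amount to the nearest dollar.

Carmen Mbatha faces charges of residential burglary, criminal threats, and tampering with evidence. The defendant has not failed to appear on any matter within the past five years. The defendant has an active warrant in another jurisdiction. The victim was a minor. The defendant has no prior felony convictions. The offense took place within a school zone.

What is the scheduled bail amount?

Base amounts from the schedule: residential burglary $58000; criminal threats $76500; tampering with evidence $4000.
Stacking rule: highest base plus 30% of each additional charge. Highest is criminal threats at $76500. Additional: $58000 × 30% = $17400; $4000 × 30% = $1200. Combined base = $76500 + $18600 = $95100.
Defendant has an active warrant in another jurisdiction (+35%): $95100 × 1.35 = $128385.
Offense involved a minor victim (+5%): $128385 × 1.05 = $134804.25.
Offense occurred in a school zone (+35%): $134804.25 × 1.35 = $181985.74.
$181985.74 is within the $450000 maximum.
$181985.74 is at or above the $9500 minimum.
Rounded to the nearest dollar: $181986.

$181986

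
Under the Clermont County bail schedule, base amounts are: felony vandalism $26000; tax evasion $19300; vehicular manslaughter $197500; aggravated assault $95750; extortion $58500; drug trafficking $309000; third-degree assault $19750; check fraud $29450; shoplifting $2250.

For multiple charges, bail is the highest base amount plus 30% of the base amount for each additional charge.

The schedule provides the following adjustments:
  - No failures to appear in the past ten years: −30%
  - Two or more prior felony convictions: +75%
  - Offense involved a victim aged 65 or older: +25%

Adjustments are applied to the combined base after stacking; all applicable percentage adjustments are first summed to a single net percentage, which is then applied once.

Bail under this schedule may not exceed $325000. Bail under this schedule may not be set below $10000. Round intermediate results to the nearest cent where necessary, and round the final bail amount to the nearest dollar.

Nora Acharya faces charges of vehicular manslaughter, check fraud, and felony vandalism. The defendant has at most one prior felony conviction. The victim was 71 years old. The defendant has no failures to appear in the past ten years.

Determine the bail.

Base amounts from the schedule: vehicular manslaughter $197500; check fraud $29450; felony vandalism $26000.
Stacking rule: highest base plus 30% of each additional charge. Highest is vehicular manslaughter at $197500. Additional: $29450 × 30% = $8835; $26000 × 30% = $7800. Combined base = $197500 + $16635 = $214135.
Net percentage adjustment: −30% +25% = −5%. $214135 × 0.95 = $203428.25.
$203428.25 is within the $325000 maximum.
$203428.25 is at or above the $10000 minimum.
Rounded to the nearest dollar: $203428.

$203428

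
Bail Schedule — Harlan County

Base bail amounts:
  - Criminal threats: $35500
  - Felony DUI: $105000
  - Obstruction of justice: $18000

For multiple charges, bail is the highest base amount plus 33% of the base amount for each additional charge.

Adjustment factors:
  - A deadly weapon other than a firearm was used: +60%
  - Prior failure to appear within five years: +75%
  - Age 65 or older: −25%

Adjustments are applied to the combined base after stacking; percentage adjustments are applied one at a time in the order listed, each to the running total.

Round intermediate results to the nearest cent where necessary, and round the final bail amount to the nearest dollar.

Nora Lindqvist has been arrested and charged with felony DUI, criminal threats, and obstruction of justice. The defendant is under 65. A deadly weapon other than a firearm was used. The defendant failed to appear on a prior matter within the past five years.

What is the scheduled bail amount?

Base amounts from the schedule: felony DUI $105000; criminal threats $35500; obstruction of justice $18000.
Stacking rule: highest base plus 33% of each additional charge. Highest is felony DUI at $105000. Additional: $35500 × 33% = $11715; $18000 × 33% = $5940. Combined base = $105000 + $17655 = $122655.
A deadly weapon other than a firearm was used (+60%): $122655 × 1.6 = $196248.
Prior failure to appear within five years (+75%): $196248 × 1.75 = $343434.

$343434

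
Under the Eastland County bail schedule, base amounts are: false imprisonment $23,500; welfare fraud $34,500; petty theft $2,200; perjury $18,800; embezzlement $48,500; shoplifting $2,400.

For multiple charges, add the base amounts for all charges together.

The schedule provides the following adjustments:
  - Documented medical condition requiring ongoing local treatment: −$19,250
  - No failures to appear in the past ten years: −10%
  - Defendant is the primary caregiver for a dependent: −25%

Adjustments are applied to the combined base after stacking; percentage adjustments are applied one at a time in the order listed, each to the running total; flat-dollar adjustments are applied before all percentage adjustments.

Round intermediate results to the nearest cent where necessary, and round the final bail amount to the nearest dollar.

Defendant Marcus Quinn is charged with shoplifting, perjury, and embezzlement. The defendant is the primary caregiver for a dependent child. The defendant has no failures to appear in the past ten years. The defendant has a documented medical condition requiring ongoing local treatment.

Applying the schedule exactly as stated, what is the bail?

Base amounts from the schedule: shoplifting $2,400; perjury $18,800; embezzlement $48,500.
Stacking rule: sum of all bases. $2,400 + $18,800 + $48,500 = $69,700.
Documented medical condition requiring ongoing local treatment (−$19,250 flat): $69,700 − $19,250 = $50,450.
No failures to appear in the past ten years (−10%): $50,450 × 0.9 = $45,405.
Defendant is the primary caregiver for a dependent (−25%): $45,405 × 0.75 = $34,053.75.
Rounded to the nearest dollar: $34,054.

$34,054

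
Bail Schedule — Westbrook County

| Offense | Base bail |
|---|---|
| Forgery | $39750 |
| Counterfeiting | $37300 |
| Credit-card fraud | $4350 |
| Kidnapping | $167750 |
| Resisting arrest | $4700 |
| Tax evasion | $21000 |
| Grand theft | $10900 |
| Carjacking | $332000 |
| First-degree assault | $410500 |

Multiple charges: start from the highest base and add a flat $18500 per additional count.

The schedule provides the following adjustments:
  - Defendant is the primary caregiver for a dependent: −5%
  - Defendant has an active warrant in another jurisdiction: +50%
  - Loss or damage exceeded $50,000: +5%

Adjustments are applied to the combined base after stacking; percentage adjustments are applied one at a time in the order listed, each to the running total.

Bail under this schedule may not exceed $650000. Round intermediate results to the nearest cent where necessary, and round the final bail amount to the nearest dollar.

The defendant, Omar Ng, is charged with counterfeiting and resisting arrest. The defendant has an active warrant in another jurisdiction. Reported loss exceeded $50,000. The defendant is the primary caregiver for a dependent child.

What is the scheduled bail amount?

$83491

Base amounts from the schedule: counterfeiting $37300; resisting arrest $4700.
Stacking rule: highest base plus $18500 per additional charge. Highest is counterfeiting at $37300; 1 additional charge → +$18500. Combined base = $55800.
Defendant is the primary caregiver for a dependent (−5%): $55800 × 0.95 = $53010.
Defendant has an active warrant in another jurisdiction (+50%): $53010 × 1.5 = $79515.
Loss or damage exceeded $50,000 (+5%): $79515 × 1.05 = $83490.75.
$83490.75 is within the $650000 maximum.
Rounded to the nearest dollar: $83491.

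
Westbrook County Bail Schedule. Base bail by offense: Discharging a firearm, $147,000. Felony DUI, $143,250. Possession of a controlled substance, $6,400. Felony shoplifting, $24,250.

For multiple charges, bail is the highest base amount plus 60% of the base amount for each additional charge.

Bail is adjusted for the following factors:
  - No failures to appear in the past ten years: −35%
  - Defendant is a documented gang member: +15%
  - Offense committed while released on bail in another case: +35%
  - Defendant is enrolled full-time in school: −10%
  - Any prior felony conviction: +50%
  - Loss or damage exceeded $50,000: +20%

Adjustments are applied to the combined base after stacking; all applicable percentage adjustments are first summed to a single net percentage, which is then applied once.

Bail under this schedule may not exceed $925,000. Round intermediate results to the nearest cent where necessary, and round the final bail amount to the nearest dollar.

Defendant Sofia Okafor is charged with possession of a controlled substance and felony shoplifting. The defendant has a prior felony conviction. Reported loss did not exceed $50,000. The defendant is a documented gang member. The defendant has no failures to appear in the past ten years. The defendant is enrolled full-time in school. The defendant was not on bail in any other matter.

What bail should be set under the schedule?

Base amounts from the schedule: possession of a controlled substance $6,400; felony shoplifting $24,250.
Stacking rule: highest base plus 60% of each additional charge. Highest is felony shoplifting at $24,250. Additional: $6,400 × 60% = $3,840. Combined base = $24,250 + $3,840 = $28,090.
Net percentage adjustment: −35% +15% −10% +50% = +20%. $28,090 × 1.2 = $33,708.
$33,708 is within the $925,000 maximum.

$33,708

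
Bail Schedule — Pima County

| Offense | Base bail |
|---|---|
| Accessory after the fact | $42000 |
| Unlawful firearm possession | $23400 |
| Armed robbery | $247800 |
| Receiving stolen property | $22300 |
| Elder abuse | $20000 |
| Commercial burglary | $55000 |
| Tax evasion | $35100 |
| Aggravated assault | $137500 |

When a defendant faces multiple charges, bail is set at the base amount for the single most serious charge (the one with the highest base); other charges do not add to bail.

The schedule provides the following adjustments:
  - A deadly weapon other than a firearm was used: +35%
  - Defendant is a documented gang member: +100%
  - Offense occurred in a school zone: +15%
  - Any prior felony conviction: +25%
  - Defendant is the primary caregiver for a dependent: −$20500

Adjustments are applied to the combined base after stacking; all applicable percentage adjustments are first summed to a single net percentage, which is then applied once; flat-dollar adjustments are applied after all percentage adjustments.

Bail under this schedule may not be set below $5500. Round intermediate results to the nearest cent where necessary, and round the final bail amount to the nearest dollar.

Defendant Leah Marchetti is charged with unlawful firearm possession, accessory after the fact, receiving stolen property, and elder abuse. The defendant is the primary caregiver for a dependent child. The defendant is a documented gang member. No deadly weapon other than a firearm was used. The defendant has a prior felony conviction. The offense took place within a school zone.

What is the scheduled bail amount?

Base amounts from the schedule: unlawful firearm possession $23400; accessory after the fact $42000; receiving stolen property $22300; elder abuse $20000.
Stacking rule: use the highest base only. Highest is accessory after the fact at $42000. Combined base = $42000.
Net percentage adjustment: +100% +15% +25% = +140%. $42000 × 2.4 = $100800.
Defendant is the primary caregiver for a dependent (−$20500 flat): $100800 − $20500 = $80300.
$80300 is at or above the $5500 minimum.

$80300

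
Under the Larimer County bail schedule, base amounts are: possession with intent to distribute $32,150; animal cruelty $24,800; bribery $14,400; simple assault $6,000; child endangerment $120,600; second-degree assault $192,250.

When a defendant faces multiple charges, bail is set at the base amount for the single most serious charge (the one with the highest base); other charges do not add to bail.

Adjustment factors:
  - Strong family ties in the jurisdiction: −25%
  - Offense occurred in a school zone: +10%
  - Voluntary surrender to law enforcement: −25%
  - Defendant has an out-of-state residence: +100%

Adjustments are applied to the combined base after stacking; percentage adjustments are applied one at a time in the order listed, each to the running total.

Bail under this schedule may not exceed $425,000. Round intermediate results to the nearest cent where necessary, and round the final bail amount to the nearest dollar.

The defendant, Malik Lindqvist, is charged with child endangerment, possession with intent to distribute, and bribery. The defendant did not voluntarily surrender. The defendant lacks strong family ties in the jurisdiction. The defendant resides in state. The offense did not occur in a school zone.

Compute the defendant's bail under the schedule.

$120,600

Base amounts from the schedule: child endangerment $120,600; possession with intent to distribute $32,150; bribery $14,400.
Stacking rule: use the highest base only. Highest is child endangerment at $120,600. Combined base = $120,600.
No adjustment factors apply to this defendant.
$120,600 is within the $425,000 maximum.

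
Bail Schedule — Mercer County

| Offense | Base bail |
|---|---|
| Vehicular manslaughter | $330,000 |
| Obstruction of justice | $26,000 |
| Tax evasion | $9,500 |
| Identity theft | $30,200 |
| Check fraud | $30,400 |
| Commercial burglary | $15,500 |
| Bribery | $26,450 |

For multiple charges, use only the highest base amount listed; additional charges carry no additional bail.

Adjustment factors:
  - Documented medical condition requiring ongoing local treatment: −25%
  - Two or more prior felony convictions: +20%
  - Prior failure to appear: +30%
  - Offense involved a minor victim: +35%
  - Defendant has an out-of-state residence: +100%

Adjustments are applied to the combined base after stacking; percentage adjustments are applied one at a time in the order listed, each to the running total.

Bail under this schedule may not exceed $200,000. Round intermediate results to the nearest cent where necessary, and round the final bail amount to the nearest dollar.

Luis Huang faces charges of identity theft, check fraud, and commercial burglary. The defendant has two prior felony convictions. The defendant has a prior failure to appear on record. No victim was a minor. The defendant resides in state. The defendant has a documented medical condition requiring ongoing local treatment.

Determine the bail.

Base amounts from the schedule: identity theft $30,200; check fraud $30,400; commercial burglary $15,500.
Stacking rule: use the highest base only. Highest is check fraud at $30,400. Combined base = $30,400.
Documented medical condition requiring ongoing local treatment (−25%): $30,400 × 0.75 = $22,800.
Two or more prior felony convictions (+20%): $22,800 × 1.2 = $27,360.
Prior failure to appear (+30%): $27,360 × 1.3 = $35,568.
$35,568 is within the $200,000 maximum.

$35,568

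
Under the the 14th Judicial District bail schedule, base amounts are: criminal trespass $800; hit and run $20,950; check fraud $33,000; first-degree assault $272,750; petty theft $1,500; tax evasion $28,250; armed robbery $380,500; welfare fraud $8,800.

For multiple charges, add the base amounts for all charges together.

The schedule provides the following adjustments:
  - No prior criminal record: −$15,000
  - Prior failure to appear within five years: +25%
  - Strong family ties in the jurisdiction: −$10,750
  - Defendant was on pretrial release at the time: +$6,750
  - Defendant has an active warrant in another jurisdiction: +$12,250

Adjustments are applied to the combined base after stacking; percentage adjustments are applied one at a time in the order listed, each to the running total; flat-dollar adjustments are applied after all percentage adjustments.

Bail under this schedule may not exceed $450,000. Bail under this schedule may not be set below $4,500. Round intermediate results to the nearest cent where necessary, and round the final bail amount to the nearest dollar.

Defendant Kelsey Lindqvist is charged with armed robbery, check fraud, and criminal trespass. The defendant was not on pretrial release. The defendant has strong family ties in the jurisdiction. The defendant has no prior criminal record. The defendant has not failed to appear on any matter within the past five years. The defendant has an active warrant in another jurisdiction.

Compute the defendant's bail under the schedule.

Base amounts from the schedule: armed robbery $380,500; check fraud $33,000; criminal trespass $800.
Stacking rule: sum of all bases. $380,500 + $33,000 + $800 = $414,300.
No prior criminal record (−$15,000 flat): $414,300 − $15,000 = $399,300.
Strong family ties in the jurisdiction (−$10,750 flat): $399,300 − $10,750 = $388,550.
Defendant has an active warrant in another jurisdiction (+$12,250 flat): $388,550 + $12,250 = $400,800.
$400,800 is within the $450,000 maximum.
$400,800 is at or above the $4,500 minimum.

$400,800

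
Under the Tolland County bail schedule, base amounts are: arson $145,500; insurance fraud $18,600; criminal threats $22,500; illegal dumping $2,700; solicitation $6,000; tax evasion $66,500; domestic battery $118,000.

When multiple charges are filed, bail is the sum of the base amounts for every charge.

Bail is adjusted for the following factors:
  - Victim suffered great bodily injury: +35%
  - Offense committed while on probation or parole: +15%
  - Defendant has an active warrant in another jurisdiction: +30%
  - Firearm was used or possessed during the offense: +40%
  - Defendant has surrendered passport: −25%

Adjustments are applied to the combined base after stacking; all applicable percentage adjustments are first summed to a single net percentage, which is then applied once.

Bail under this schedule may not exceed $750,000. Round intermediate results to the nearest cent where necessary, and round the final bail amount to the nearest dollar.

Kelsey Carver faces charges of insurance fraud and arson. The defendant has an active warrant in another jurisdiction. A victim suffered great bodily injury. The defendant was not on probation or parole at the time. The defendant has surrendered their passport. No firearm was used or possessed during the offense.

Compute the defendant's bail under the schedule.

$229,740

Base amounts from the schedule: insurance fraud $18,600; arson $145,500.
Stacking rule: sum of all bases. $18,600 + $145,500 = $164,100.
Net percentage adjustment: +35% +30% −25% = +40%. $164,100 × 1.4 = $229,740.
$229,740 is within the $750,000 maximum.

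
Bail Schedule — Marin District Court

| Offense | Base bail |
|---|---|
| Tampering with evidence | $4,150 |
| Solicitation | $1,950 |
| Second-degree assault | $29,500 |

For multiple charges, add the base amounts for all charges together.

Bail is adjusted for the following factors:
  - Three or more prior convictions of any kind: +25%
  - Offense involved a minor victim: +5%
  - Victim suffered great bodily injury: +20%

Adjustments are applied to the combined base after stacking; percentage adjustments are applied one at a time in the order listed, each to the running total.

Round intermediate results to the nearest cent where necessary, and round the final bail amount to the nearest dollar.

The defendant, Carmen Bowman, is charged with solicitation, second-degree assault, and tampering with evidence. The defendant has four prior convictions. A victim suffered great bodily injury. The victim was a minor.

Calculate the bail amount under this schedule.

$56,070

Base amounts from the schedule: solicitation $1,950; second-degree assault $29,500; tampering with evidence $4,150.
Stacking rule: sum of all bases. $1,950 + $29,500 + $4,150 = $35,600.
Three or more prior convictions of any kind (+25%): $35,600 × 1.25 = $44,500.
Offense involved a minor victim (+5%): $44,500 × 1.05 = $46,725.
Victim suffered great bodily injury (+20%): $46,725 × 1.2 = $56,070.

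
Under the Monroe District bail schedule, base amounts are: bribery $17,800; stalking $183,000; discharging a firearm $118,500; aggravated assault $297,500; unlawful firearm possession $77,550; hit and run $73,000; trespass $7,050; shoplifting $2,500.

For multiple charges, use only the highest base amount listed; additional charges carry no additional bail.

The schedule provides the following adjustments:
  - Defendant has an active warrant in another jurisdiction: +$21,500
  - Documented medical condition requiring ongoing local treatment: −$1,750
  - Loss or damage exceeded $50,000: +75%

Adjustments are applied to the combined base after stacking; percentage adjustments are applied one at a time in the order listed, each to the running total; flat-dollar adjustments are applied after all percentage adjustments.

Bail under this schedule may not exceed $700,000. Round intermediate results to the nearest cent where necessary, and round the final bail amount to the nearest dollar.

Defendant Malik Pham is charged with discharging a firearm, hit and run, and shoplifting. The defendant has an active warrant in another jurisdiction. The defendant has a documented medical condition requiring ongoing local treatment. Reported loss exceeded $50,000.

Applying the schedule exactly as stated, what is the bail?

Base amounts from the schedule: discharging a firearm $118,500; hit and run $73,000; shoplifting $2,500.
Stacking rule: use the highest base only. Highest is discharging a firearm at $118,500. Combined base = $118,500.
Loss or damage exceeded $50,000 (+75%): $118,500 × 1.75 = $207,375.
Defendant has an active warrant in another jurisdiction (+$21,500 flat): $207,375 + $21,500 = $228,875.
Documented medical condition requiring ongoing local treatment (−$1,750 flat): $228,875 − $1,750 = $227,125.
$227,125 is within the $700,000 maximum.

$227,125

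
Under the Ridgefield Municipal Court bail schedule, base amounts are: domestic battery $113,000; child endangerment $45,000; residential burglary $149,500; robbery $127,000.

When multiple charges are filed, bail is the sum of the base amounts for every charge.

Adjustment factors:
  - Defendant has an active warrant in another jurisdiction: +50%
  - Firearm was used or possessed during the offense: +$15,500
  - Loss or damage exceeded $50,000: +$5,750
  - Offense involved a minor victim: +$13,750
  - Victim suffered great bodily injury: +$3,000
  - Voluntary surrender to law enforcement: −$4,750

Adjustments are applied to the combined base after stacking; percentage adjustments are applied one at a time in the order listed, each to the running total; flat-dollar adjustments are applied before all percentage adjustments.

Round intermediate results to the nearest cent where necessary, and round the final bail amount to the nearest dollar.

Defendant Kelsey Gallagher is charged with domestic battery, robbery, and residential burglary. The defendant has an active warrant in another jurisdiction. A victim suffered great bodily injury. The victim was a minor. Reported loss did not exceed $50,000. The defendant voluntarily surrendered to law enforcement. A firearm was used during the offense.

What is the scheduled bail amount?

Base amounts from the schedule: domestic battery $113,000; robbery $127,000; residential burglary $149,500.
Stacking rule: sum of all bases. $113,000 + $127,000 + $149,500 = $389,500.
Firearm was used or possessed during the offense (+$15,500 flat): $389,500 + $15,500 = $405,000.
Offense involved a minor victim (+$13,750 flat): $405,000 + $13,750 = $418,750.
Victim suffered great bodily injury (+$3,000 flat): $418,750 + $3,000 = $421,750.
Voluntary surrender to law enforcement (−$4,750 flat): $421,750 − $4,750 = $417,000.
Defendant has an active warrant in another jurisdiction (+50%): $417,000 × 1.5 = $625,500.

$625,500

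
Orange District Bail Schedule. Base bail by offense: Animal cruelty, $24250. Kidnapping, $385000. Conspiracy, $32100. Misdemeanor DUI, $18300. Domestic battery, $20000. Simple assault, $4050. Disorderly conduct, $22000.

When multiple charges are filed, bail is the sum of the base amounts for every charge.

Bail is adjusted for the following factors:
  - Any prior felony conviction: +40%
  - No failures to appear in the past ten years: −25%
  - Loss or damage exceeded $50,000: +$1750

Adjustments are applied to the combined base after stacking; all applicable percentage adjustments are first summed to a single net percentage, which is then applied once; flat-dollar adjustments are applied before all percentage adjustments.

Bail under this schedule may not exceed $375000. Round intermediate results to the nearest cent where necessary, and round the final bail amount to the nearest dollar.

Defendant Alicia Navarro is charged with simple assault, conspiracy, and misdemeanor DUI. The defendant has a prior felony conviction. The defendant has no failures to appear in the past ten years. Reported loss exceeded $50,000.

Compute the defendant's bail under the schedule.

Base amounts from the schedule: simple assault $4050; conspiracy $32100; misdemeanor DUI $18300.
Stacking rule: sum of all bases. $4050 + $32100 + $18300 = $54450.
Loss or damage exceeded $50,000 (+$1750 flat): $54450 + $1750 = $56200.
Net percentage adjustment: +40% −25% = +15%. $56200 × 1.15 = $64630.
$64630 is within the $375000 maximum.

$64630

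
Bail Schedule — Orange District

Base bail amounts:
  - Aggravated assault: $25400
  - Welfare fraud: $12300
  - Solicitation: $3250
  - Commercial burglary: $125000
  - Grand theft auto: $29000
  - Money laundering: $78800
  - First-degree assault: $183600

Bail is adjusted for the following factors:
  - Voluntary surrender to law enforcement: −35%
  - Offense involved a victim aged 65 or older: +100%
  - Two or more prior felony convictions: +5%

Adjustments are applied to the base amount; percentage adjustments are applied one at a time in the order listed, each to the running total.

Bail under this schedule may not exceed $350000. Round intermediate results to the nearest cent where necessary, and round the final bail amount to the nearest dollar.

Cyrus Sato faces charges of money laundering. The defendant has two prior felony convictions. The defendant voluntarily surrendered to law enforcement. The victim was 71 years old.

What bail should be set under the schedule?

Base amounts from the schedule: money laundering $78800.
Single charge. Combined base = $78800.
Voluntary surrender to law enforcement (−35%): $78800 × 0.65 = $51220.
Offense involved a victim aged 65 or older (+100%): $51220 × 2 = $102440.
Two or more prior felony convictions (+5%): $102440 × 1.05 = $107562.
$107562 is within the $350000 maximum.

$107562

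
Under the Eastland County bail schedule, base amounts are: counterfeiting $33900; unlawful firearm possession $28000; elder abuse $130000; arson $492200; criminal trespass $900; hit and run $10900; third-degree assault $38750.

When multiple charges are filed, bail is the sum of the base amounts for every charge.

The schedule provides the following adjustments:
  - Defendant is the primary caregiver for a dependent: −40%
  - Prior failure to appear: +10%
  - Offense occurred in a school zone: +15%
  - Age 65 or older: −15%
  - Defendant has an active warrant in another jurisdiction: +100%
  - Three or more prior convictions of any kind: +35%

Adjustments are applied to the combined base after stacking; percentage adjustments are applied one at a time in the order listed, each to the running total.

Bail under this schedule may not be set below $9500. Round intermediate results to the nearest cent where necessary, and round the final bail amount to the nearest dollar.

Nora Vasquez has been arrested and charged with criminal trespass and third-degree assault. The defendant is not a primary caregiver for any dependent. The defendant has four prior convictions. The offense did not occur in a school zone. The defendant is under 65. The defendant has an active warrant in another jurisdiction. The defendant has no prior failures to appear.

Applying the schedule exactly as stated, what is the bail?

Base amounts from the schedule: criminal trespass $900; third-degree assault $38750.
Stacking rule: sum of all bases. $900 + $38750 = $39650.
Defendant has an active warrant in another jurisdiction (+100%): $39650 × 2 = $79300.
Three or more prior convictions of any kind (+35%): $79300 × 1.35 = $107055.
$107055 is at or above the $9500 minimum.

$107055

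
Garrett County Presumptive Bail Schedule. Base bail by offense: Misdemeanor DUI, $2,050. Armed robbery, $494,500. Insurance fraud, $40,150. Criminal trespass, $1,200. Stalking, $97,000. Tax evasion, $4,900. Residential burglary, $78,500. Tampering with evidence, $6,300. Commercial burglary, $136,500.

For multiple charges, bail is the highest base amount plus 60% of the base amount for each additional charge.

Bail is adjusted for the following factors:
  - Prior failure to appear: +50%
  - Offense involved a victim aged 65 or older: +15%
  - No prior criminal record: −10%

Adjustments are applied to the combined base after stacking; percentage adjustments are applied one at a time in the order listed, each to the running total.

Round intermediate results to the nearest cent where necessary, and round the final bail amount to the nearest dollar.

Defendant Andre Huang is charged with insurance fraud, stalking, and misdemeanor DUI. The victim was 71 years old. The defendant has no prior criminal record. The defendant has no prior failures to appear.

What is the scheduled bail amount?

$126,601

Base amounts from the schedule: insurance fraud $40,150; stalking $97,000; misdemeanor DUI $2,050.
Stacking rule: highest base plus 60% of each additional charge. Highest is stalking at $97,000. Additional: $40,150 × 60% = $24,090; $2,050 × 60% = $1,230. Combined base = $97,000 + $25,320 = $122,320.
Offense involved a victim aged 65 or older (+15%): $122,320 × 1.15 = $140,668.
No prior criminal record (−10%): $140,668 × 0.9 = $126,601.20.
Rounded to the nearest dollar: $126,601.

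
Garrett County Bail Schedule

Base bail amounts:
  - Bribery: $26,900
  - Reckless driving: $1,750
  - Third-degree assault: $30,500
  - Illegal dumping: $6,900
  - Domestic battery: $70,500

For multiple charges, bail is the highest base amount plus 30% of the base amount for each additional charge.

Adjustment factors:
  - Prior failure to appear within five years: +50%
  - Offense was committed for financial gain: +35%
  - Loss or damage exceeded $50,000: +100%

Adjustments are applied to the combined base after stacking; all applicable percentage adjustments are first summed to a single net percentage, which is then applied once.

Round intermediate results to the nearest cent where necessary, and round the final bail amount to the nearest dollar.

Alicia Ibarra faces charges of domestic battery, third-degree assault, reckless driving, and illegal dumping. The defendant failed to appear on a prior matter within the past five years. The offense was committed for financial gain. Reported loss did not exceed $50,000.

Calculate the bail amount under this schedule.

Base amounts from the schedule: domestic battery $70,500; third-degree assault $30,500; reckless driving $1,750; illegal dumping $6,900.
Stacking rule: highest base plus 30% of each additional charge. Highest is domestic battery at $70,500. Additional: $30,500 × 30% = $9,150; $1,750 × 30% = $525; $6,900 × 30% = $2,070. Combined base = $70,500 + $11,745 = $82,245.
Net percentage adjustment: +50% +35% = +85%. $82,245 × 1.85 = $152,153.25.
Rounded to the nearest dollar: $152,153.

$152,153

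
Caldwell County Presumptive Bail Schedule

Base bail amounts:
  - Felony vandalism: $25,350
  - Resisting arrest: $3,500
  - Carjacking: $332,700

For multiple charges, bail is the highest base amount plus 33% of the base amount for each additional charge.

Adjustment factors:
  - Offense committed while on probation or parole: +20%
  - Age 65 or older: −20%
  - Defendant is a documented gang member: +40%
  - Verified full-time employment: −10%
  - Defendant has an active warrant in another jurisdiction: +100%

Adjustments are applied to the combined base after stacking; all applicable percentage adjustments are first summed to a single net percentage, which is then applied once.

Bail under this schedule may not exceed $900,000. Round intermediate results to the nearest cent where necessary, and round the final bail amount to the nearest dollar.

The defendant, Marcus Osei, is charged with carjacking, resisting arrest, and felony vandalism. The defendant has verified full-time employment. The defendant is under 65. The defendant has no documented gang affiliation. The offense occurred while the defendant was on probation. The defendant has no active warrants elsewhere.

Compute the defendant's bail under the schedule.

$376,443

Base amounts from the schedule: carjacking $332,700; resisting arrest $3,500; felony vandalism $25,350.
Stacking rule: highest base plus 33% of each additional charge. Highest is carjacking at $332,700. Additional: $3,500 × 33% = $1,155; $25,350 × 33% = $8,365.50. Combined base = $332,700 + $9,520.50 = $342,220.50.
Net percentage adjustment: +20% −10% = +10%. $342,220.50 × 1.1 = $376,442.55.
$376,442.55 is within the $900,000 maximum.
Rounded to the nearest dollar: $376,443.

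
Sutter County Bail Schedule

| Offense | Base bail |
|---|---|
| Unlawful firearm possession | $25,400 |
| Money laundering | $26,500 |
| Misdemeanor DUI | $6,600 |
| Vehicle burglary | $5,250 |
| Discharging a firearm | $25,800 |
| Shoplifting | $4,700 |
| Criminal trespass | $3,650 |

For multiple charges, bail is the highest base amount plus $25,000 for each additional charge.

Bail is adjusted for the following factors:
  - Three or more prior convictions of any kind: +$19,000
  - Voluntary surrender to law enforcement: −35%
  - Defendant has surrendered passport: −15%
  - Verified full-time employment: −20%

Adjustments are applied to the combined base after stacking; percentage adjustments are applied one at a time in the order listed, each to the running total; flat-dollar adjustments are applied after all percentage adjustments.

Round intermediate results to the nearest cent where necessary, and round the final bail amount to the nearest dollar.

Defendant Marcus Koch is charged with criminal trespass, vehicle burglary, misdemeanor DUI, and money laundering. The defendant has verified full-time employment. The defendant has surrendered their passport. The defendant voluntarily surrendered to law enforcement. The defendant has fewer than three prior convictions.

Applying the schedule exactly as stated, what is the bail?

Base amounts from the schedule: criminal trespass $3,650; vehicle burglary $5,250; misdemeanor DUI $6,600; money laundering $26,500.
Stacking rule: highest base plus $25,000 per additional charge. Highest is money laundering at $26,500; 3 additional charges → +$75,000. Combined base = $101,500.
Voluntary surrender to law enforcement (−35%): $101,500 × 0.65 = $65,975.
Defendant has surrendered passport (−15%): $65,975 × 0.85 = $56,078.75.
Verified full-time employment (−20%): $56,078.75 × 0.8 = $44,863.

$44,863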